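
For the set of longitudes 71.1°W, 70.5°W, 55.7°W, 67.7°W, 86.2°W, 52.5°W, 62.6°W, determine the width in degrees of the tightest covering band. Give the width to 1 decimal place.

33.7°

Sort the longitudes: -86.2°, -71.1°, -70.5°, -67.7°, -62.6°, -55.7°, -52.5°.
Eastward gaps between consecutive values (wrapping around): 15.1°, 0.6°, 2.8°, 5.1°, 6.9°, 3.2°, 326.3°.
Largest gap = 326.3° ⇒ minimal covering band is its complement: 360° − 326.3° = 33.7°.
Band runs from -86.2° eastward to -52.5°.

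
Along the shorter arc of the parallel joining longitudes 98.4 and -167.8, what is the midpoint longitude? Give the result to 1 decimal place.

+145.3°

Signed shortest Δλ from +98.4° to -167.8° is +93.8°.
Midpoint longitude = +98.4° + (+93.8°)/2 = +98.4° + 46.9° = +145.3°.
(The naïve average (+98.4 + -167.8)/2 = -34.7° is on the wrong side of the globe.)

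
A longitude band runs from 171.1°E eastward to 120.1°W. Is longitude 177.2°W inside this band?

Band width going east from +171.1° to -120.1°: ((-120.1 − 171.1) mod 360) = 68.8°.
Offset of -177.2° east of the west edge: ((-177.2 − 171.1) mod 360) = 11.7°.
11.7° ≤ 68.8° ⇒ inside.

Yes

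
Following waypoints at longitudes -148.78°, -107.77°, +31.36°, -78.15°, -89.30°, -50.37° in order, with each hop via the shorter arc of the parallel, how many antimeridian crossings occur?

Leg 1: -148.78° → -107.77°, shortest Δλ = 41.01° (east) — does not cross 180°.
Leg 2: -107.77° → +31.36°, shortest Δλ = 139.13° (east) — does not cross 180°.
Leg 3: +31.36° → -78.15°, shortest Δλ = -109.51° (west) — does not cross 180°.
Leg 4: -78.15° → -89.30°, shortest Δλ = -11.15° (west) — does not cross 180°.
Leg 5: -89.30° → -50.37°, shortest Δλ = 38.93° (east) — does not cross 180°.
Total crossings: 0.

0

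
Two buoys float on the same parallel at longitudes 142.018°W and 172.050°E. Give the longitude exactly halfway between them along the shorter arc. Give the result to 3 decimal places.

164.984°W

Signed shortest Δλ from -142.018° to +172.050° is -45.932°.
Midpoint longitude = -142.018° + (-45.932°)/2 = -142.018° − 22.966° = -164.984°.
(The naïve average (-142.018 + +172.050)/2 = 15.016° is on the wrong side of the globe.)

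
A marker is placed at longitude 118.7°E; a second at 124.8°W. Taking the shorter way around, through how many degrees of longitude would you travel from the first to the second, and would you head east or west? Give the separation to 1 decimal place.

116.5° east

Raw difference: -124.8 − 118.7 = -243.5°.
Normalise into (−180°, 180°]: -243.5° + 360° = 116.5°.
Positive ⇒ the second point lies to the east; separation 116.5°.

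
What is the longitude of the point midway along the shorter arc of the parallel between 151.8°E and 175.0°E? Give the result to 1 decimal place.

163.4°E

Signed shortest Δλ from +151.8° to +175.0° is +23.2°.
Midpoint longitude = +151.8° + (+23.2°)/2 = +151.8° + 11.6° = +163.4°.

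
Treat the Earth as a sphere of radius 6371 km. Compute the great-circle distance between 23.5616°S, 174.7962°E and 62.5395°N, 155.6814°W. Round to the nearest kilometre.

9924 km

Δλ = -155.6814 − 174.7962 = -330.4776°; wrapped into (−180°, 180°]: 29.5224°.
Δφ = 62.5395 − -23.5616 = 86.1011°.
a = sin²(Δφ/2) + cos φ₁ · cos φ₂ · sin²(Δλ/2) = 0.493442.
c = 2·atan2(√a, √(1−a)) = 1.55768 rad → d = 6371·c ≈ 9923.98 km.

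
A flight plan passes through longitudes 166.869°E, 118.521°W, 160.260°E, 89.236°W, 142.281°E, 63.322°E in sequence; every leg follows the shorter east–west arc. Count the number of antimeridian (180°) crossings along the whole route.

Leg 1: +166.869° → -118.521°, shortest Δλ = 74.61° (east) — crosses 180°.
Leg 2: -118.521° → +160.260°, shortest Δλ = -81.219° (west) — crosses 180°.
Leg 3: +160.260° → -89.236°, shortest Δλ = 110.504° (east) — crosses 180°.
Leg 4: -89.236° → +142.281°, shortest Δλ = -128.483° (west) — crosses 180°.
Leg 5: +142.281° → +63.322°, shortest Δλ = -78.959° (west) — does not cross 180°.
Total crossings: 4.

4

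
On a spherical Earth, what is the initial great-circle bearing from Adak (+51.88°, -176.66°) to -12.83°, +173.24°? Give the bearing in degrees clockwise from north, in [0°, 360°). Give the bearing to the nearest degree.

191°

Δλ = 173.24 − -176.66 = 349.90°; wrapped into (−180°, 180°]: -10.10°.
θ = atan2( sin Δλ · cos φ₂ , cos φ₁ · sin φ₂ − sin φ₁ · cos φ₂ · cos Δλ )
  = atan2(-0.17099, -0.89227) = -169.152° → normalised to [0°, 360°): 190.848°.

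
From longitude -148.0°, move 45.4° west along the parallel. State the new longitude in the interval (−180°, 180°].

Start at -148.0°; shift −45.4° → -193.4°.
-193.4° lies outside (−180°, 180°]; add 360° → +166.6°.

+166.6°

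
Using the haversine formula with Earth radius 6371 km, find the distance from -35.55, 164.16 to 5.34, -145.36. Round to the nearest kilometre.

Δλ = -145.36 − 164.16 = -309.52°; wrapped into (−180°, 180°]: 50.48°.
Δφ = 5.34 − -35.55 = 40.89°.
a = sin²(Δφ/2) + cos φ₁ · cos φ₂ · sin²(Δλ/2) = 0.269309.
c = 2·atan2(√a, √(1−a)) = 1.09125 rad → d = 6371·c ≈ 6952.32 km.

6952 km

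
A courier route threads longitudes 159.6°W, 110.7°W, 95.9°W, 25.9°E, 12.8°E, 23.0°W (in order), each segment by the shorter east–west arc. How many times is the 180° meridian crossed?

Leg 1: -159.6° → -110.7°, shortest Δλ = 48.9° (east) — does not cross 180°.
Leg 2: -110.7° → -95.9°, shortest Δλ = 14.8° (east) — does not cross 180°.
Leg 3: -95.9° → +25.9°, shortest Δλ = 121.8° (east) — does not cross 180°.
Leg 4: +25.9° → +12.8°, shortest Δλ = -13.1° (west) — does not cross 180°.
Leg 5: +12.8° → -23.0°, shortest Δλ = -35.8° (west) — does not cross 180°.
Total crossings: 0.

0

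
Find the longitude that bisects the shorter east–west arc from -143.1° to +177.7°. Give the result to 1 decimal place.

-162.7°

Signed shortest Δλ from -143.1° to +177.7° is -39.2°.
Midpoint longitude = -143.1° + (-39.2°)/2 = -143.1° − 19.6° = -162.7°.
(The naïve average (-143.1 + +177.7)/2 = 17.3° is on the wrong side of the globe.)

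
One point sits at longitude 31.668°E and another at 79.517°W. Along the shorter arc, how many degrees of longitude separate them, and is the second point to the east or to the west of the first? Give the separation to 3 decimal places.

Raw difference: -79.517 − 31.668 = -111.185°.
Normalise into (−180°, 180°]: -111.185° stays -111.185°.
Negative ⇒ the second point lies to the west; separation 111.185°.

111.185° west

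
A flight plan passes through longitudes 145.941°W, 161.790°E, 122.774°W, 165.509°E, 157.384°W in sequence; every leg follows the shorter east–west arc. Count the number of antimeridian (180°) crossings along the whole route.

4

Leg 1: -145.941° → +161.790°, shortest Δλ = -52.269° (west) — crosses 180°.
Leg 2: +161.790° → -122.774°, shortest Δλ = 75.436° (east) — crosses 180°.
Leg 3: -122.774° → +165.509°, shortest Δλ = -71.717° (west) — crosses 180°.
Leg 4: +165.509° → -157.384°, shortest Δλ = 37.107° (east) — crosses 180°.
Total crossings: 4.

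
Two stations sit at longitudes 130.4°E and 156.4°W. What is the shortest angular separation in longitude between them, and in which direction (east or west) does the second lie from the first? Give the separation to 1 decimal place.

73.2° east

Raw difference: -156.4 − 130.4 = -286.8°.
Normalise into (−180°, 180°]: -286.8° + 360° = 73.2°.
Positive ⇒ the second point lies to the east; separation 73.2°.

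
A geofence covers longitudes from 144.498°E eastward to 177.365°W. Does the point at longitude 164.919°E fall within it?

Yes

Band width going east from +144.498° to -177.365°: ((-177.365 − 144.498) mod 360) = 38.137°.
Offset of +164.919° east of the west edge: ((164.919 − 144.498) mod 360) = 20.421°.
20.421° ≤ 38.137° ⇒ inside.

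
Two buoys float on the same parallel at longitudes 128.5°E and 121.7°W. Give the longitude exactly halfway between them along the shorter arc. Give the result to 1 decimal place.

176.6°W

Signed shortest Δλ from +128.5° to -121.7° is +109.8°.
Midpoint longitude = +128.5° + (+109.8°)/2 = +128.5° + 54.9° = +183.4°.
Normalise into (−180°, 180°]: -176.6°.
(The naïve average (+128.5 + -121.7)/2 = 3.4° is on the wrong side of the globe.)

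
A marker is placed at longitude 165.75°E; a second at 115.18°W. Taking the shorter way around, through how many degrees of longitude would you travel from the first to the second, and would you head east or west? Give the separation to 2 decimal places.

79.07° east

Raw difference: -115.18 − 165.75 = -280.93°.
Normalise into (−180°, 180°]: -280.93° + 360° = 79.07°.
Positive ⇒ the second point lies to the east; separation 79.07°.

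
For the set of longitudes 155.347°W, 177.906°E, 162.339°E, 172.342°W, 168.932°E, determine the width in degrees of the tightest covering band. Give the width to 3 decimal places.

Sort the longitudes: -172.342°, -155.347°, +162.339°, +168.932°, +177.906°.
Eastward gaps between consecutive values (wrapping around): 16.995°, 317.686°, 6.593°, 8.974°, 9.752°.
Largest gap = 317.686° ⇒ minimal covering band is its complement: 360° − 317.686° = 42.314°.
Band runs from +162.339° eastward to -155.347°, crossing the antimeridian.

42.314°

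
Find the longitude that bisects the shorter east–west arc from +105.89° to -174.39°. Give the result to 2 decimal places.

Signed shortest Δλ from +105.89° to -174.39° is +79.72°.
Midpoint longitude = +105.89° + (+79.72°)/2 = +105.89° + 39.86° = +145.75°.
(The naïve average (+105.89 + -174.39)/2 = -34.25° is on the wrong side of the globe.)

+145.75°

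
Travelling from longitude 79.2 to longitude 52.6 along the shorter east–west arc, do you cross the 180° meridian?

No

Signed shortest Δλ = ((52.6 − 79.2 + 180) mod 360) − 180 = -26.6°.
Going west by 26.6° from +79.2° reaches +52.6° without touching 180°.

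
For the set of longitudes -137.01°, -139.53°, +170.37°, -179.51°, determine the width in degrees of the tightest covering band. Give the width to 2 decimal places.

Sort the longitudes: -179.51°, -139.53°, -137.01°, +170.37°.
Eastward gaps between consecutive values (wrapping around): 39.98°, 2.52°, 307.38°, 10.12°.
Largest gap = 307.38° ⇒ minimal covering band is its complement: 360° − 307.38° = 52.62°.
Band runs from +170.37° eastward to -137.01°, crossing the antimeridian.

52.62°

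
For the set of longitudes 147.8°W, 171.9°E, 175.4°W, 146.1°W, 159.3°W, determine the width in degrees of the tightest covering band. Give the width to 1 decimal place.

Sort the longitudes: -175.4°, -159.3°, -147.8°, -146.1°, +171.9°.
Eastward gaps between consecutive values (wrapping around): 16.1°, 11.5°, 1.7°, 318.0°, 12.7°.
Largest gap = 318.0° ⇒ minimal covering band is its complement: 360° − 318.0° = 42.0°.
Band runs from +171.9° eastward to -146.1°, crossing the antimeridian.

42.0°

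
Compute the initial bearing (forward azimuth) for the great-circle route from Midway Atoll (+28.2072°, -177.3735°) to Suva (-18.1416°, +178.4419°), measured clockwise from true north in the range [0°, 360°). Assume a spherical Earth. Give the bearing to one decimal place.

185.5°

Δλ = 178.4419 − -177.3735 = 355.8154°; wrapped into (−180°, 180°]: -4.1846°.
θ = atan2( sin Δλ · cos φ₂ , cos φ₁ · sin φ₂ − sin φ₁ · cos φ₂ · cos Δλ )
  = atan2(-0.06934, -0.72236) = -174.517° → normalised to [0°, 360°): 185.483°.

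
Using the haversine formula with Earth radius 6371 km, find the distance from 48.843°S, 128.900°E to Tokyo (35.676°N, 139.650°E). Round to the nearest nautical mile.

5107 nmi

Δλ = 139.650 − 128.900 = 10.750°.
Δφ = 35.676 − -48.843 = 84.519°.
a = sin²(Δφ/2) + cos φ₁ · cos φ₂ · sin²(Δλ/2) = 0.456933.
c = 2·atan2(√a, √(1−a)) = 1.48456 rad → d = 6371·c ≈ 9458.11 km ≈ 5106.97 nmi.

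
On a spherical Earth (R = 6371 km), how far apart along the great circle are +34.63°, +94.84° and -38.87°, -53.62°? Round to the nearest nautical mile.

Δλ = -53.62 − 94.84 = -148.46°.
Δφ = -38.87 − 34.63 = -73.50°.
a = sin²(Δφ/2) + cos φ₁ · cos φ₂ · sin²(Δλ/2) = 0.951312.
c = 2·atan2(√a, √(1−a)) = 2.69663 rad → d = 6371·c ≈ 17180.20 km ≈ 9276.57 nmi.

9277 nmi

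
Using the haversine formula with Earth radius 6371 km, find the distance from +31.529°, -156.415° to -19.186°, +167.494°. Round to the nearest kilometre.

Δλ = 167.494 − -156.415 = 323.909°; wrapped into (−180°, 180°]: -36.091°.
Δφ = -19.186 − 31.529 = -50.715°.
a = sin²(Δφ/2) + cos φ₁ · cos φ₂ · sin²(Δλ/2) = 0.260661.
c = 2·atan2(√a, √(1−a)) = 1.07165 rad → d = 6371·c ≈ 6827.47 km.

6827 km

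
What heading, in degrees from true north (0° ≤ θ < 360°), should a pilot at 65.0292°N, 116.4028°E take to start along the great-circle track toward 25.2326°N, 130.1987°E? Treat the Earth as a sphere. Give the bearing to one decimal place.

Δλ = 130.1987 − 116.4028 = 13.7959°.
θ = atan2( sin Δλ · cos φ₂ , cos φ₁ · sin φ₂ − sin φ₁ · cos φ₂ · cos Δλ )
  = atan2(0.21571, -0.61641) = 160.713° → normalised to [0°, 360°): 160.713°.

160.7°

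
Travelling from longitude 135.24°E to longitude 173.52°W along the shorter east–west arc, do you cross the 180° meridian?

Naïve |-173.52 − 135.24| = 308.76° > 180°, so the shorter arc goes the other way round — across 180°.
Signed shortest Δλ = ((-173.52 − 135.24 + 180) mod 360) − 180 = 51.24°.
Going east by 51.24° from +135.24° passes through 180° before reaching -173.52°.

Yes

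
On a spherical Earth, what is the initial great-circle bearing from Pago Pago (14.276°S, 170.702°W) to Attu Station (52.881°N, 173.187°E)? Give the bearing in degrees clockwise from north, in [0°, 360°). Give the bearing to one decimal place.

349.6°

Δλ = 173.187 − -170.702 = 343.889°; wrapped into (−180°, 180°]: -16.111°.
θ = atan2( sin Δλ · cos φ₂ , cos φ₁ · sin φ₂ − sin φ₁ · cos φ₂ · cos Δλ )
  = atan2(-0.16746, 0.91573) = -10.363° → normalised to [0°, 360°): 349.637°.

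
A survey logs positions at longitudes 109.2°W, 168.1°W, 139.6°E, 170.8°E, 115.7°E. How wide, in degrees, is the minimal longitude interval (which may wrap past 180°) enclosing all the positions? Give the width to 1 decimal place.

Sort the longitudes: -168.1°, -109.2°, +115.7°, +139.6°, +170.8°.
Eastward gaps between consecutive values (wrapping around): 58.9°, 224.9°, 23.9°, 31.2°, 21.1°.
Largest gap = 224.9° ⇒ minimal covering band is its complement: 360° − 224.9° = 135.1°.
Band runs from +115.7° eastward to -109.2°, crossing the antimeridian.

135.1°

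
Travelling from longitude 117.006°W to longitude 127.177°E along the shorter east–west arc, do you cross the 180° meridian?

Yes

Naïve |127.177 − -117.006| = 244.183° > 180°, so the shorter arc goes the other way round — across 180°.
Signed shortest Δλ = ((127.177 − -117.006 + 180) mod 360) − 180 = -115.817°.
Going west by 115.817° from -117.006° passes through 180° before reaching +127.177°.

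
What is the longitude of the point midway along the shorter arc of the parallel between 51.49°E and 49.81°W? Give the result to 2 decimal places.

Signed shortest Δλ from +51.49° to -49.81° is -101.30°.
Midpoint longitude = +51.49° + (-101.30°)/2 = +51.49° − 50.65° = +0.84°.

0.84°E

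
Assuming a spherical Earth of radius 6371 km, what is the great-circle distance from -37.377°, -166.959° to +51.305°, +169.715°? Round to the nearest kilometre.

10120 km

Δλ = 169.715 − -166.959 = 336.674°; wrapped into (−180°, 180°]: -23.326°.
Δφ = 51.305 − -37.377 = 88.682°.
a = sin²(Δφ/2) + cos φ₁ · cos φ₂ · sin²(Δλ/2) = 0.508802.
c = 2·atan2(√a, √(1−a)) = 1.58840 rad → d = 6371·c ≈ 10119.70 km.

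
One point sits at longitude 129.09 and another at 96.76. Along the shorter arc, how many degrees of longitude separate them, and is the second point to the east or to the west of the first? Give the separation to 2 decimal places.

Raw difference: 96.76 − 129.09 = -32.33°.
Normalise into (−180°, 180°]: -32.33° stays -32.33°.
Negative ⇒ the second point lies to the west; separation 32.33°.

32.33° west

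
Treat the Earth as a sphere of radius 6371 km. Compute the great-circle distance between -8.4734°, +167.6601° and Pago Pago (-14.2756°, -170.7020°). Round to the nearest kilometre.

Δλ = -170.7020 − 167.6601 = -338.3621°; wrapped into (−180°, 180°]: 21.6379°.
Δφ = -14.2756 − -8.4734 = -5.8022°.
a = sin²(Δφ/2) + cos φ₁ · cos φ₂ · sin²(Δλ/2) = 0.036334.
c = 2·atan2(√a, √(1−a)) = 0.38358 rad → d = 6371·c ≈ 2443.78 km.

2444 km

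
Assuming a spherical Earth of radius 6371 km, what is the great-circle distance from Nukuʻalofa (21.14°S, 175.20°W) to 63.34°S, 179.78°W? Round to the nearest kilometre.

4705 km

Δλ = -179.78 − -175.20 = -4.58°.
Δφ = -63.34 − -21.14 = -42.20°.
a = sin²(Δφ/2) + cos φ₁ · cos φ₂ · sin²(Δλ/2) = 0.130266.
c = 2·atan2(√a, √(1−a)) = 0.73852 rad → d = 6371·c ≈ 4705.09 km.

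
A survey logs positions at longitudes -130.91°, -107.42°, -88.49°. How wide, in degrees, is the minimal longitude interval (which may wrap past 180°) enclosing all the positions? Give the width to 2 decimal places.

42.42°

Sort the longitudes: -130.91°, -107.42°, -88.49°.
Eastward gaps between consecutive values (wrapping around): 23.49°, 18.93°, 317.58°.
Largest gap = 317.58° ⇒ minimal covering band is its complement: 360° − 317.58° = 42.42°.
Band runs from -130.91° eastward to -88.49°.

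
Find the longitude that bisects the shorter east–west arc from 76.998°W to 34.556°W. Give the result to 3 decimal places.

55.777°W

Signed shortest Δλ from -76.998° to -34.556° is +42.442°.
Midpoint longitude = -76.998° + (+42.442°)/2 = -76.998° + 21.221° = -55.777°.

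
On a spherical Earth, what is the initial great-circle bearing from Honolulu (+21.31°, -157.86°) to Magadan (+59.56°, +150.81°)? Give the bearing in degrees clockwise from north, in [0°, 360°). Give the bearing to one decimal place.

330.1°

Δλ = 150.81 − -157.86 = 308.67°; wrapped into (−180°, 180°]: -51.33°.
θ = atan2( sin Δλ · cos φ₂ , cos φ₁ · sin φ₂ − sin φ₁ · cos φ₂ · cos Δλ )
  = atan2(-0.39556, 0.68817) = -29.890° → normalised to [0°, 360°): 330.110°.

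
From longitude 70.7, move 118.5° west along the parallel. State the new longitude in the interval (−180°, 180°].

Start at +70.7°; shift −118.5° → -47.8°.
-47.8° already lies in (−180°, 180°].

-47.8°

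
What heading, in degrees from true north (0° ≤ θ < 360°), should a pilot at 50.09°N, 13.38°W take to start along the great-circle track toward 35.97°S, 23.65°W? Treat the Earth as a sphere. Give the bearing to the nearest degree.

Δλ = -23.65 − -13.38 = -10.27°.
θ = atan2( sin Δλ · cos φ₂ , cos φ₁ · sin φ₂ − sin φ₁ · cos φ₂ · cos Δλ )
  = atan2(-0.14429, -0.98769) = -171.688° → normalised to [0°, 360°): 188.312°.

188°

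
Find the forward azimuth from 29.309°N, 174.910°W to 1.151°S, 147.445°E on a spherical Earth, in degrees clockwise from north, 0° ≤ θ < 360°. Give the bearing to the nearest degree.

236°

Δλ = 147.445 − -174.910 = 322.355°; wrapped into (−180°, 180°]: -37.645°.
θ = atan2( sin Δλ · cos φ₂ , cos φ₁ · sin φ₂ − sin φ₁ · cos φ₂ · cos Δλ )
  = atan2(-0.61064, -0.40504) = -123.557° → normalised to [0°, 360°): 236.443°.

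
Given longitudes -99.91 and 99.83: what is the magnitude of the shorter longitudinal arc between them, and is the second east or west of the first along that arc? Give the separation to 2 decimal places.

Raw difference: 99.83 − -99.91 = 199.74°.
Normalise into (−180°, 180°]: 199.74° − 360° = -160.26°.
Negative ⇒ the second point lies to the west; separation 160.26°.

160.26° west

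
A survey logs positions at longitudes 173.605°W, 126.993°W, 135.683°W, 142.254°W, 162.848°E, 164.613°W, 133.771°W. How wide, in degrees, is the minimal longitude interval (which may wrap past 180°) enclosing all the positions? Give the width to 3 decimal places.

Sort the longitudes: -173.605°, -164.613°, -142.254°, -135.683°, -133.771°, -126.993°, +162.848°.
Eastward gaps between consecutive values (wrapping around): 8.992°, 22.359°, 6.571°, 1.912°, 6.778°, 289.841°, 23.547°.
Largest gap = 289.841° ⇒ minimal covering band is its complement: 360° − 289.841° = 70.159°.
Band runs from +162.848° eastward to -126.993°, crossing the antimeridian.

70.159°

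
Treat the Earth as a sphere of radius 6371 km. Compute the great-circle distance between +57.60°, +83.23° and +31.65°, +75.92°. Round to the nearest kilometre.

2939 km

Δλ = 75.92 − 83.23 = -7.31°.
Δφ = 31.65 − 57.60 = -25.95°.
a = sin²(Δφ/2) + cos φ₁ · cos φ₂ · sin²(Δλ/2) = 0.052266.
c = 2·atan2(√a, √(1−a)) = 0.46131 rad → d = 6371·c ≈ 2939.02 km.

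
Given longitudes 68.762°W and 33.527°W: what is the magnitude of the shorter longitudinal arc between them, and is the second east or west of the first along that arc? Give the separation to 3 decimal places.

35.235° east

Raw difference: -33.527 − -68.762 = 35.235°.
Normalise into (−180°, 180°]: 35.235° stays 35.235°.
Positive ⇒ the second point lies to the east; separation 35.235°.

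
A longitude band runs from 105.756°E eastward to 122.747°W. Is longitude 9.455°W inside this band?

Band width going east from +105.756° to -122.747°: ((-122.747 − 105.756) mod 360) = 131.497°.
Offset of -9.455° east of the west edge: ((-9.455 − 105.756) mod 360) = 244.789°.
244.789° > 131.497° ⇒ outside.

No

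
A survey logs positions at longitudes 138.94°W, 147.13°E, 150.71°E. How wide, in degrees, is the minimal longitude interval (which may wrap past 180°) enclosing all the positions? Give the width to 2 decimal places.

Sort the longitudes: -138.94°, +147.13°, +150.71°.
Eastward gaps between consecutive values (wrapping around): 286.07°, 3.58°, 70.35°.
Largest gap = 286.07° ⇒ minimal covering band is its complement: 360° − 286.07° = 73.93°.
Band runs from +147.13° eastward to -138.94°, crossing the antimeridian.

73.93°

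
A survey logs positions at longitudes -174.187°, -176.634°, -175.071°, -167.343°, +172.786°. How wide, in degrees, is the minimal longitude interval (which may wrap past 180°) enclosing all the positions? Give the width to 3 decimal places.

19.871°

Sort the longitudes: -176.634°, -175.071°, -174.187°, -167.343°, +172.786°.
Eastward gaps between consecutive values (wrapping around): 1.563°, 0.884°, 6.844°, 340.129°, 10.580°.
Largest gap = 340.129° ⇒ minimal covering band is its complement: 360° − 340.129° = 19.871°.
Band runs from +172.786° eastward to -167.343°, crossing the antimeridian.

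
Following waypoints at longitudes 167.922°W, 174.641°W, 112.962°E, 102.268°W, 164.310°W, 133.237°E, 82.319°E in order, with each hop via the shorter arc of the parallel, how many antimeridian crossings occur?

Leg 1: -167.922° → -174.641°, shortest Δλ = -6.719° (west) — does not cross 180°.
Leg 2: -174.641° → +112.962°, shortest Δλ = -72.397° (west) — crosses 180°.
Leg 3: +112.962° → -102.268°, shortest Δλ = 144.77° (east) — crosses 180°.
Leg 4: -102.268° → -164.310°, shortest Δλ = -62.042° (west) — does not cross 180°.
Leg 5: -164.310° → +133.237°, shortest Δλ = -62.453° (west) — crosses 180°.
Leg 6: +133.237° → +82.319°, shortest Δλ = -50.918° (west) — does not cross 180°.
Total crossings: 3.

3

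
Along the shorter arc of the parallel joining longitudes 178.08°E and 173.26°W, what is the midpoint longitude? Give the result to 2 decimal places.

Signed shortest Δλ from +178.08° to -173.26° is +8.66°.
Midpoint longitude = +178.08° + (+8.66°)/2 = +178.08° + 4.33° = +182.41°.
Normalise into (−180°, 180°]: -177.59°.
(The naïve average (+178.08 + -173.26)/2 = 2.41° is on the wrong side of the globe.)

177.59°W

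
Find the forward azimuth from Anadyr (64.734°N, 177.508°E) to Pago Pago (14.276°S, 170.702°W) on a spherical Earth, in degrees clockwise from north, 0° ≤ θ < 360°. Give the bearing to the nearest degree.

168°

Δλ = -170.702 − 177.508 = -348.210°; wrapped into (−180°, 180°]: 11.790°.
θ = atan2( sin Δλ · cos φ₂ , cos φ₁ · sin φ₂ − sin φ₁ · cos φ₂ · cos Δλ )
  = atan2(0.19802, -0.96317) = 168.383° → normalised to [0°, 360°): 168.383°.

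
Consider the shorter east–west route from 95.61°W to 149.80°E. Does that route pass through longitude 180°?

Naïve |149.80 − -95.61| = 245.41° > 180°, so the shorter arc goes the other way round — across 180°.
Signed shortest Δλ = ((149.80 − -95.61 + 180) mod 360) − 180 = -114.59°.
Going west by 114.59° from -95.61° passes through 180° before reaching +149.80°.

Yes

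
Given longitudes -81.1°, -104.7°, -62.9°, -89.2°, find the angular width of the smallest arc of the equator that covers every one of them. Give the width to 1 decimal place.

Sort the longitudes: -104.7°, -89.2°, -81.1°, -62.9°.
Eastward gaps between consecutive values (wrapping around): 15.5°, 8.1°, 18.2°, 318.2°.
Largest gap = 318.2° ⇒ minimal covering band is its complement: 360° − 318.2° = 41.8°.
Band runs from -104.7° eastward to -62.9°.

41.8°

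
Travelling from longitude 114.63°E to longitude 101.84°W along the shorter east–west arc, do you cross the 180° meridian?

Yes

Naïve |-101.84 − 114.63| = 216.47° > 180°, so the shorter arc goes the other way round — across 180°.
Signed shortest Δλ = ((-101.84 − 114.63 + 180) mod 360) − 180 = 143.53°.
Going east by 143.53° from +114.63° passes through 180° before reaching -101.84°.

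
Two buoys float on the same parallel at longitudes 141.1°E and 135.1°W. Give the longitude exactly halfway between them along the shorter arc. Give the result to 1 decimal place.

Signed shortest Δλ from +141.1° to -135.1° is +83.8°.
Midpoint longitude = +141.1° + (+83.8°)/2 = +141.1° + 41.9° = +183.0°.
Normalise into (−180°, 180°]: -177.0°.
(The naïve average (+141.1 + -135.1)/2 = 3.0° is on the wrong side of the globe.)

177.0°W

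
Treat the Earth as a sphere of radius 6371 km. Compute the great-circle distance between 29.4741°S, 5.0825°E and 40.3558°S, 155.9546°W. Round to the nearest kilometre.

12008 km

Δλ = -155.9546 − 5.0825 = -161.0371°.
Δφ = -40.3558 − -29.4741 = -10.8817°.
a = sin²(Δφ/2) + cos φ₁ · cos φ₂ · sin²(Δλ/2) = 0.654402.
c = 2·atan2(√a, √(1−a)) = 1.88473 rad → d = 6371·c ≈ 12007.63 km.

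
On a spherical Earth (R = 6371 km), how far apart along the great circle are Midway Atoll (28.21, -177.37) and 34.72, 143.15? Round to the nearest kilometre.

3789 km

Δλ = 143.15 − -177.37 = 320.52°; wrapped into (−180°, 180°]: -39.48°.
Δφ = 34.72 − 28.21 = 6.51°.
a = sin²(Δφ/2) + cos φ₁ · cos φ₂ · sin²(Δλ/2) = 0.085851.
c = 2·atan2(√a, √(1−a)) = 0.59473 rad → d = 6371·c ≈ 3789.06 km.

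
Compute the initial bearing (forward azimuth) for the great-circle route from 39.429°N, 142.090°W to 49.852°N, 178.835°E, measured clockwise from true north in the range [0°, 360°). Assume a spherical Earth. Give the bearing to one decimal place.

303.8°

Δλ = 178.835 − -142.090 = 320.925°; wrapped into (−180°, 180°]: -39.075°.
θ = atan2( sin Δλ · cos φ₂ , cos φ₁ · sin φ₂ − sin φ₁ · cos φ₂ · cos Δλ )
  = atan2(-0.40642, 0.27251) = -56.157° → normalised to [0°, 360°): 303.843°.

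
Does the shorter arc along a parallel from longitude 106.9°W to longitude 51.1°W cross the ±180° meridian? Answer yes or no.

No

Signed shortest Δλ = ((-51.1 − -106.9 + 180) mod 360) − 180 = 55.8°.
Going east by 55.8° from -106.9° reaches -51.1° without touching 180°.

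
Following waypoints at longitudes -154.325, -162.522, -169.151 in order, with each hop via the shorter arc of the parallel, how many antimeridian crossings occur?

0

Leg 1: -154.325° → -162.522°, shortest Δλ = -8.197° (west) — does not cross 180°.
Leg 2: -162.522° → -169.151°, shortest Δλ = -6.629° (west) — does not cross 180°.
Total crossings: 0.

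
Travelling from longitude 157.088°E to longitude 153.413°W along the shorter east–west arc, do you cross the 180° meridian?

Naïve |-153.413 − 157.088| = 310.501° > 180°, so the shorter arc goes the other way round — across 180°.
Signed shortest Δλ = ((-153.413 − 157.088 + 180) mod 360) − 180 = 49.499°.
Going east by 49.499° from +157.088° passes through 180° before reaching -153.413°.

Yes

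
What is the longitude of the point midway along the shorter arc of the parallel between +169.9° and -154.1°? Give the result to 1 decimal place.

-172.1°

Signed shortest Δλ from +169.9° to -154.1° is +36.0°.
Midpoint longitude = +169.9° + (+36.0°)/2 = +169.9° + 18.0° = +187.9°.
Normalise into (−180°, 180°]: -172.1°.
(The naïve average (+169.9 + -154.1)/2 = 7.9° is on the wrong side of the globe.)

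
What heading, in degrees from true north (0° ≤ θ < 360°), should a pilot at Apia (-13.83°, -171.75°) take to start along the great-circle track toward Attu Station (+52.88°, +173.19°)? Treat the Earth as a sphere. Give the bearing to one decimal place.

350.3°

Δλ = 173.19 − -171.75 = 344.94°; wrapped into (−180°, 180°]: -15.06°.
θ = atan2( sin Δλ · cos φ₂ , cos φ₁ · sin φ₂ − sin φ₁ · cos φ₂ · cos Δλ )
  = atan2(-0.15680, 0.91356) = -9.739° → normalised to [0°, 360°): 350.261°.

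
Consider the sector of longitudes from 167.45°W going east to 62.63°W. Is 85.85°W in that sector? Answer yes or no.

Band width going east from -167.45° to -62.63°: ((-62.63 − -167.45) mod 360) = 104.82°.
Offset of -85.85° east of the west edge: ((-85.85 − -167.45) mod 360) = 81.60°.
81.60° ≤ 104.82° ⇒ inside.

Yes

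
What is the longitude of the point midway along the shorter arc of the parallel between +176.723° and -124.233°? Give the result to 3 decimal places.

Signed shortest Δλ from +176.723° to -124.233° is +59.044°.
Midpoint longitude = +176.723° + (+59.044°)/2 = +176.723° + 29.522° = +206.245°.
Normalise into (−180°, 180°]: -153.755°.
(The naïve average (+176.723 + -124.233)/2 = 26.245° is on the wrong side of the globe.)

-153.755°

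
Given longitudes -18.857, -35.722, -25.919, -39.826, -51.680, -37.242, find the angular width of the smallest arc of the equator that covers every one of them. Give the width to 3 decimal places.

Sort the longitudes: -51.680°, -39.826°, -37.242°, -35.722°, -25.919°, -18.857°.
Eastward gaps between consecutive values (wrapping around): 11.854°, 2.584°, 1.520°, 9.803°, 7.062°, 327.177°.
Largest gap = 327.177° ⇒ minimal covering band is its complement: 360° − 327.177° = 32.823°.
Band runs from -51.680° eastward to -18.857°.

32.823°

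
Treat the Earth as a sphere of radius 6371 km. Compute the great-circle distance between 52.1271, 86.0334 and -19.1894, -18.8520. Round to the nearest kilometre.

12688 km

Δλ = -18.8520 − 86.0334 = -104.8854°.
Δφ = -19.1894 − 52.1271 = -71.3165°.
a = sin²(Δφ/2) + cos φ₁ · cos φ₂ · sin²(Δλ/2) = 0.704202.
c = 2·atan2(√a, √(1−a)) = 1.99150 rad → d = 6371·c ≈ 12687.86 km.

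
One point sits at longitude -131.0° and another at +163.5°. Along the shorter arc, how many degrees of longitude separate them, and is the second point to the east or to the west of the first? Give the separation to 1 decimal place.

Raw difference: 163.5 − -131.0 = 294.5°.
Normalise into (−180°, 180°]: 294.5° − 360° = -65.5°.
Negative ⇒ the second point lies to the west; separation 65.5°.

65.5° west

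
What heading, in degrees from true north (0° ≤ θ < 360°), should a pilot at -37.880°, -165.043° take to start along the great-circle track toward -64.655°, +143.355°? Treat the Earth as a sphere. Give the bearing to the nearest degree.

Δλ = 143.355 − -165.043 = 308.398°; wrapped into (−180°, 180°]: -51.602°.
θ = atan2( sin Δλ · cos φ₂ , cos φ₁ · sin φ₂ − sin φ₁ · cos φ₂ · cos Δλ )
  = atan2(-0.33548, -0.55007) = -148.621° → normalised to [0°, 360°): 211.379°.

211°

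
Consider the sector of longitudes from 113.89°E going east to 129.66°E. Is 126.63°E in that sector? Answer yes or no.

Band width going east from +113.89° to +129.66°: ((129.66 − 113.89) mod 360) = 15.77°.
Offset of +126.63° east of the west edge: ((126.63 − 113.89) mod 360) = 12.74°.
12.74° ≤ 15.77° ⇒ inside.

Yes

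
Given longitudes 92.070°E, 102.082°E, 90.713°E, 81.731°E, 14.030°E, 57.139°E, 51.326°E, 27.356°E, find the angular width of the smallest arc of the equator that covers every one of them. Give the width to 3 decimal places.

Sort the longitudes: +14.030°, +27.356°, +51.326°, +57.139°, +81.731°, +90.713°, +92.070°, +102.082°.
Eastward gaps between consecutive values (wrapping around): 13.326°, 23.970°, 5.813°, 24.592°, 8.982°, 1.357°, 10.012°, 271.948°.
Largest gap = 271.948° ⇒ minimal covering band is its complement: 360° − 271.948° = 88.052°.
Band runs from +14.030° eastward to +102.082°.

88.052°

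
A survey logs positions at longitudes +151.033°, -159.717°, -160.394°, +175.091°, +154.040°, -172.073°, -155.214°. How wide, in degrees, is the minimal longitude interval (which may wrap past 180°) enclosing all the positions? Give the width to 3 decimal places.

53.753°

Sort the longitudes: -172.073°, -160.394°, -159.717°, -155.214°, +151.033°, +154.040°, +175.091°.
Eastward gaps between consecutive values (wrapping around): 11.679°, 0.677°, 4.503°, 306.247°, 3.007°, 21.051°, 12.836°.
Largest gap = 306.247° ⇒ minimal covering band is its complement: 360° − 306.247° = 53.753°.
Band runs from +151.033° eastward to -155.214°, crossing the antimeridian.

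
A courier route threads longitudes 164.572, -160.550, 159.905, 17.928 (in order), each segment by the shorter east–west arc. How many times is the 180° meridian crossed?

Leg 1: +164.572° → -160.550°, shortest Δλ = 34.878° (east) — crosses 180°.
Leg 2: -160.550° → +159.905°, shortest Δλ = -39.545° (west) — crosses 180°.
Leg 3: +159.905° → +17.928°, shortest Δλ = -141.977° (west) — does not cross 180°.
Total crossings: 2.

2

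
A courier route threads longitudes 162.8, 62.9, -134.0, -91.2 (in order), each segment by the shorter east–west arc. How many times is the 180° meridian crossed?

1

Leg 1: +162.8° → +62.9°, shortest Δλ = -99.9° (west) — does not cross 180°.
Leg 2: +62.9° → -134.0°, shortest Δλ = 163.1° (east) — crosses 180°.
Leg 3: -134.0° → -91.2°, shortest Δλ = 42.8° (east) — does not cross 180°.
Total crossings: 1.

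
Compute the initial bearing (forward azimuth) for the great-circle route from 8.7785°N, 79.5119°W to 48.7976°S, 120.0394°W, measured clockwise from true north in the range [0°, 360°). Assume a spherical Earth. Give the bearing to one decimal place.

Δλ = -120.0394 − -79.5119 = -40.5275°.
θ = atan2( sin Δλ · cos φ₂ , cos φ₁ · sin φ₂ − sin φ₁ · cos φ₂ · cos Δλ )
  = atan2(-0.42805, -0.81999) = -152.435° → normalised to [0°, 360°): 207.565°.

207.6°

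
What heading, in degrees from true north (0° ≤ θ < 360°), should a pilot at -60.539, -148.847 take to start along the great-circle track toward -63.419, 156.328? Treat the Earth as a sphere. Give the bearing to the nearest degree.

Δλ = 156.328 − -148.847 = 305.175°; wrapped into (−180°, 180°]: -54.825°.
θ = atan2( sin Δλ · cos φ₂ , cos φ₁ · sin φ₂ − sin φ₁ · cos φ₂ · cos Δλ )
  = atan2(-0.36575, -0.21541) = -120.495° → normalised to [0°, 360°): 239.505°.

240°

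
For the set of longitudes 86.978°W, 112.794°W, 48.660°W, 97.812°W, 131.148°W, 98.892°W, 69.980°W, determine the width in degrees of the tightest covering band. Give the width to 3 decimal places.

82.488°

Sort the longitudes: -131.148°, -112.794°, -98.892°, -97.812°, -86.978°, -69.980°, -48.660°.
Eastward gaps between consecutive values (wrapping around): 18.354°, 13.902°, 1.080°, 10.834°, 16.998°, 21.320°, 277.512°.
Largest gap = 277.512° ⇒ minimal covering band is its complement: 360° − 277.512° = 82.488°.
Band runs from -131.148° eastward to -48.660°.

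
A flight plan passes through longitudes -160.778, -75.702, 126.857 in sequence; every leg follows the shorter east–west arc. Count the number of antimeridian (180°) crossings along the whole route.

Leg 1: -160.778° → -75.702°, shortest Δλ = 85.076° (east) — does not cross 180°.
Leg 2: -75.702° → +126.857°, shortest Δλ = -157.441° (west) — crosses 180°.
Total crossings: 1.

1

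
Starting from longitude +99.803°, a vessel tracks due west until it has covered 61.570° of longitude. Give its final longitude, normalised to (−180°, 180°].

+38.233°

Start at +99.803°; shift −61.570° → +38.233°.
+38.233° already lies in (−180°, 180°].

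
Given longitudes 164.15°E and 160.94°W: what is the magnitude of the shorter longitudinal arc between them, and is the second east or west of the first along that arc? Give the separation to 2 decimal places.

34.91° east

Raw difference: -160.94 − 164.15 = -325.09°.
Normalise into (−180°, 180°]: -325.09° + 360° = 34.91°.
Positive ⇒ the second point lies to the east; separation 34.91°.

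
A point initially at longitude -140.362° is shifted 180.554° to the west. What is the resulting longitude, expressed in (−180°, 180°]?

Start at -140.362°; shift −180.554° → -320.916°.
-320.916° lies outside (−180°, 180°]; add 360° → +39.084°.

+39.084°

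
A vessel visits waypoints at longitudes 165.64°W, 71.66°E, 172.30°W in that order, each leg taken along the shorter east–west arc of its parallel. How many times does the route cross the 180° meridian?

2

Leg 1: -165.64° → +71.66°, shortest Δλ = -122.7° (west) — crosses 180°.
Leg 2: +71.66° → -172.30°, shortest Δλ = 116.04° (east) — crosses 180°.
Total crossings: 2.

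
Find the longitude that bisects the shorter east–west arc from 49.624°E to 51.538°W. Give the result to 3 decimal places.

Signed shortest Δλ from +49.624° to -51.538° is -101.162°.
Midpoint longitude = +49.624° + (-101.162°)/2 = +49.624° − 50.581° = -0.957°.

0.957°W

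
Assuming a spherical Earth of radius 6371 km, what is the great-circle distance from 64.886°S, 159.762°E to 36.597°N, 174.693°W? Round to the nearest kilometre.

11502 km

Δλ = -174.693 − 159.762 = -334.455°; wrapped into (−180°, 180°]: 25.545°.
Δφ = 36.597 − -64.886 = 101.483°.
a = sin²(Δφ/2) + cos φ₁ · cos φ₂ · sin²(Δλ/2) = 0.616193.
c = 2·atan2(√a, √(1−a)) = 1.80533 rad → d = 6371·c ≈ 11501.74 km.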